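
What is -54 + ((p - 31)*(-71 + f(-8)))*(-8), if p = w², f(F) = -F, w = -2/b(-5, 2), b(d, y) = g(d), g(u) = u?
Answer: -389934/25 ≈ -15597.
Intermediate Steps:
b(d, y) = d
w = ⅖ (w = -2/(-5) = -2*(-⅕) = ⅖ ≈ 0.40000)
p = 4/25 (p = (⅖)² = 4/25 ≈ 0.16000)
-54 + ((p - 31)*(-71 + f(-8)))*(-8) = -54 + ((4/25 - 31)*(-71 - 1*(-8)))*(-8) = -54 - 771*(-71 + 8)/25*(-8) = -54 - 771/25*(-63)*(-8) = -54 + (48573/25)*(-8) = -54 - 388584/25 = -389934/25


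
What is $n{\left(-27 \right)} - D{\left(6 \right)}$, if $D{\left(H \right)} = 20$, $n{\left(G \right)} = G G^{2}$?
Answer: $-19703$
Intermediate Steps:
$n{\left(G \right)} = G^{3}$
$n{\left(-27 \right)} - D{\left(6 \right)} = \left(-27\right)^{3} - 20 = -19683 - 20 = -19703$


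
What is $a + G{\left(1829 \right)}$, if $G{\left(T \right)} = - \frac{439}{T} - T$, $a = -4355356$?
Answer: $- \frac{7969291804}{1829} \approx -4.3572 \cdot 10^{6}$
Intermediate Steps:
$G{\left(T \right)} = - T - \frac{439}{T}$
$a + G{\left(1829 \right)} = -4355356 - \left(1829 + \frac{439}{1829}\right) = -4355356 - \frac{3345680}{1829} = - \frac{7969291804}{1829}$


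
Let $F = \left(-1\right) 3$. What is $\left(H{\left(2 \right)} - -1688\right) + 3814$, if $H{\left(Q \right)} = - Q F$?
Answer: $5508$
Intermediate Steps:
$F = -3$
$H{\left(Q \right)} = 3 Q$ ($H{\left(Q \right)} = - Q \left(-3\right) = 3 Q$)
$\left(H{\left(2 \right)} - -1688\right) + 3814 = \left(3 \cdot 2 - -1688\right) + 3814 = \left(6 + 1688\right) + 3814 = 1694 + 3814 = 5508$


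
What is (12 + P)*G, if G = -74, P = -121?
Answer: 8066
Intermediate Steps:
(12 + P)*G = (12 - 121)*(-74) = -109*(-74) = 8066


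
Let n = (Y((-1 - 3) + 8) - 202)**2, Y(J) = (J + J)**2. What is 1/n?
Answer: 1/19044 ≈ 5.2510e-5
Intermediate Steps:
Y(J) = 4*J**2 (Y(J) = (2*J)**2 = 4*J**2)
n = 19044 (n = (4*((-1 - 3) + 8)**2 - 202)**2 = (4*(-4 + 8)**2 - 202)**2 = (4*4**2 - 202)**2 = (4*16 - 202)**2 = (64 - 202)**2 = (-138)**2 = 19044)
1/n = 1/19044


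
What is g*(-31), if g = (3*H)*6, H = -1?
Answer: 558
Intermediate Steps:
g = -18 (g = (3*(-1))*6 = -3*6 = -18)
g*(-31) = -18*(-31) = 558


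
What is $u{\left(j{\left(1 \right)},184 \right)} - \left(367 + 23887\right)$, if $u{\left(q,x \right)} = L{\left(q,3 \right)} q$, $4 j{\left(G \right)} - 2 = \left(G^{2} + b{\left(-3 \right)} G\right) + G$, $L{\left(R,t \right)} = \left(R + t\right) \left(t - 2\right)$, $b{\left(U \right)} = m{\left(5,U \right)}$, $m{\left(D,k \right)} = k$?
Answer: $- \frac{388051}{16} \approx -24253.0$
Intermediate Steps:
$b{\left(U \right)} = U$
$L{\left(R,t \right)} = \left(-2 + t\right) \left(R + t\right)$ ($L{\left(R,t \right)} = \left(R + t\right) \left(-2 + t\right) = \left(-2 + t\right) \left(R + t\right)$)
$j{\left(G \right)} = \frac{1}{2} - \frac{G}{2} + \frac{G^{2}}{4}$ ($j{\left(G \right)} = \frac{1}{2} + \frac{\left(G^{2} - 3 G\right) + G}{4} = \frac{1}{2} + \frac{G^{2} - 2 G}{4} = \frac{1}{2} + \left(- \frac{G}{2} + \frac{G^{2}}{4}\right) = \frac{1}{2} - \frac{G}{2} + \frac{G^{2}}{4}$)
$u{\left(q,x \right)} = q \left(3 + q\right)$ ($u{\left(q,x \right)} = \left(3^{2} - 2 q - 6 + q 3\right) q = \left(9 - 2 q - 6 + 3 q\right) q = \left(3 + q\right) q = q \left(3 + q\right)$)
$u{\left(j{\left(1 \right)},184 \right)} - \left(367 + 23887\right) = \left(\frac{1}{2} - \frac{1}{2} + \frac{1^{2}}{4}\right) \left(3 + \left(\frac{1}{2} - \frac{1}{2} + \frac{1^{2}}{4}\right)\right) - \left(367 + 23887\right) = \left(\frac{1}{2} - \frac{1}{2} + \frac{1}{4} \cdot 1\right) \left(3 + \left(\frac{1}{2} - \frac{1}{2} + \frac{1}{4} \cdot 1\right)\right) - 24254 = \left(\frac{1}{2} - \frac{1}{2} + \frac{1}{4}\right) \left(3 + \left(\frac{1}{2} - \frac{1}{2} + \frac{1}{4}\right)\right) - 24254 = \frac{3 + \frac{1}{4}}{4} - 24254 = \frac{1}{4} \cdot \frac{13}{4} - 24254 = \frac{13}{16} - 24254 = - \frac{388051}{16}$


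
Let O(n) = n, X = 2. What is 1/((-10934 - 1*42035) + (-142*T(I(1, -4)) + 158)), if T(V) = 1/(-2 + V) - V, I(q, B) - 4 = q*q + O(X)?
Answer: -5/259227 ≈ -1.9288e-5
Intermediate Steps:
I(q, B) = 6 + q² (I(q, B) = 4 + (q*q + 2) = 4 + (q² + 2) = 4 + (2 + q²) = 6 + q²)
1/((-10934 - 1*42035) + (-142*T(I(1, -4)) + 158)) = 1/((-10934 - 1*42035) + (-142*(1 - (6 + 1²)² + 2*(6 + 1²))/(-2 + (6 + 1²)) + 158)) = 1/((-10934 - 42035) + (-142*(1 - (6 + 1)² + 2*(6 + 1))/(-2 + (6 + 1)) + 158)) = 1/(-52969 + (-142*(1 - 1*7² + 2*7)/(-2 + 7) + 158)) = 1/(-52969 + (-142*(1 - 1*49 + 14)/5 + 158)) = 1/(-52969 + (-142*(1 - 49 + 14)/5 + 158)) = 1/(-52969 + (-142*(-34)/5 + 158)) = 1/(-52969 + (-142*(-34/5) + 158)) = 1/(-52969 + (4828/5 + 158)) = 1/(-52969 + 5618/5) = 1/(-259227/5) = -5/259227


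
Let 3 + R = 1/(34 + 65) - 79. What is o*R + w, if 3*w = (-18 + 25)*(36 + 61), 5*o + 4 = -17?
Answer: 31388/55 ≈ 570.69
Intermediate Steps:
o = -21/5 (o = -4/5 + (1/5)*(-17) = -4/5 - 17/5 = -21/5 ≈ -4.2000)
w = 679/3 (w = ((-18 + 25)*(36 + 61))/3 = (7*97)/3 = (1/3)*679 = 679/3 ≈ 226.33)
R = -8117/99 (R = -3 + (1/(34 + 65) - 79) = -3 + (1/99 - 79) = -3 - 7820/99 = -8117/99 ≈ -81.990)
o*R + w = -21/5*(-8117/99) + 679/3 = 56819/165 + 679/3 = 31388/55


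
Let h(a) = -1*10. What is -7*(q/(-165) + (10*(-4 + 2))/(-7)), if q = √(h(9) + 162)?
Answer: -20 + 14*√38/165 ≈ -19.477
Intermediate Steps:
h(a) = -10
q = 2*√38 (q = √(-10 + 162) = √152 = 2*√38 ≈ 12.329)
-7*(q/(-165) + (10*(-4 + 2))/(-7)) = -7*((2*√38)/(-165) + (10*(-4 + 2))/(-7)) = -7*((2*√38)*(-1/165) + (10*(-2))*(-⅐)) = -7*(-2*√38/165 - 20*(-⅐)) = -7*(-2*√38/165 + 20/7) = -7*(20/7 - 2*√38/165) = -20 + 14*√38/165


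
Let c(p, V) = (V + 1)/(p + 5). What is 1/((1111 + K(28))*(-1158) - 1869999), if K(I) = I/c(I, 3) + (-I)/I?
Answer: -1/3422877 ≈ -2.9215e-7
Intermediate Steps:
c(p, V) = (1 + V)/(5 + p)
K(I) = -1 + I*(5/4 + I/4) (K(I) = I/(((1 + 3)/(5 + I))) + (-I)/I = I/((4/(5 + I))) - 1 = I*(5/4 + I/4) - 1 = -1 + I*(5/4 + I/4))
1/((1111 + K(28))*(-1158) - 1869999) = 1/((1111 + (-1 + (¼)*28*(5 + 28)))*(-1158) - 1869999) = 1/((1111 + (-1 + (¼)*28*33))*(-1158) - 1869999) = 1/((1111 + (-1 + 231))*(-1158) - 1869999) = 1/((1111 + 230)*(-1158) - 1869999) = 1/(1341*(-1158) - 1869999) = 1/(-1552878 - 1869999) = 1/(-3422877) = -1/3422877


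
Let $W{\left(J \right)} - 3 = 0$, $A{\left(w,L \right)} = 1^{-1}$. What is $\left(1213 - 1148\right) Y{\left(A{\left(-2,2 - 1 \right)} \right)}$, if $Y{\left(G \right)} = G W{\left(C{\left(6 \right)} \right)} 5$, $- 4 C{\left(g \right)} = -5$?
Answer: $975$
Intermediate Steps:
$C{\left(g \right)} = \frac{5}{4}$ ($C{\left(g \right)} = \left(- \frac{1}{4}\right) \left(-5\right) = \frac{5}{4}$)
$A{\left(w,L \right)} = 1$
$W{\left(J \right)} = 3$ ($W{\left(J \right)} = 3 + 0 = 3$)
$Y{\left(G \right)} = 15 G$ ($Y{\left(G \right)} = G 3 \cdot 5 = 3 G 5 = 15 G$)
$\left(1213 - 1148\right) Y{\left(A{\left(-2,2 - 1 \right)} \right)} = \left(1213 - 1148\right) 15 \cdot 1 = 65 \cdot 15 = 975$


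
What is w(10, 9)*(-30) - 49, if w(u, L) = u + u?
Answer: -649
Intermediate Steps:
w(u, L) = 2*u
w(10, 9)*(-30) - 49 = (2*10)*(-30) - 49 = 20*(-30) - 49 = -600 - 49 = -649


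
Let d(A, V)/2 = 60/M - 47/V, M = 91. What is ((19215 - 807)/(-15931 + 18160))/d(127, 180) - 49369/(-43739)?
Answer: 2437323960101/211984956271 ≈ 11.498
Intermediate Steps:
d(A, V) = 120/91 - 94/V (d(A, V) = 2*(60/91 - 47/V) = 120/91 - 94/V)
((19215 - 807)/(-15931 + 18160))/d(127, 180) - 49369/(-43739) = ((19215 - 807)/(-15931 + 18160))/(120/91 - 94/180) - 49369/(-43739) = (18408/2229)/(120/91 - 94*1/180) - 49369*(-1/43739) = (18408*(1/2229))/(120/91 - 47/90) + 49369/43739 = 6136/(743*(6523/8190)) + 49369/43739 = (6136/743)*(8190/6523) + 49369/43739 = 50253840/4846589 + 49369/43739 = 2437323960101/211984956271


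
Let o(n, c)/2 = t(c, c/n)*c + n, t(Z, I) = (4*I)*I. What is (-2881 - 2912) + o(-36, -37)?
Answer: -1000783/162 ≈ -6177.7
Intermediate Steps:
t(Z, I) = 4*I²
o(n, c) = 2*n + 8*c³/n² (o(n, c) = 2*((4*(c/n)²)*c + n) = 2*((4*(c²/n²))*c + n) = 2*((4*c²/n²)*c + n) = 2*(4*c³/n² + n) = 2*(n + 4*c³/n²) = 2*n + 8*c³/n²)
(-2881 - 2912) + o(-36, -37) = (-2881 - 2912) + (2*(-36) + 8*(-37)³/(-36)²) = -5793 + (-72 + 8*(-50653)*(1/1296)) = -5793 + (-72 - 50653/162) = -5793 - 62317/162 = -1000783/162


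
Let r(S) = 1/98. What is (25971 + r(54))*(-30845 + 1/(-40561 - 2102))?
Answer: -1674638567558762/2090487 ≈ -8.0108e+8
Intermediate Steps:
r(S) = 1/98
(25971 + r(54))*(-30845 + 1/(-40561 - 2102)) = (25971 + 1/98)*(-30845 + 1/(-40561 - 2102)) = 2545159*(-30845 + 1/(-42663))/98 = 2545159*(-30845 - 1/42663)/98 = (2545159/98)*(-1315940236/42663) = -1674638567558762/2090487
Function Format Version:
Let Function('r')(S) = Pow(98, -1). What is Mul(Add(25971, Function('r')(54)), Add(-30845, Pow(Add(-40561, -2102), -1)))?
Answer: Rational(-1674638567558762, 2090487) ≈ -8.0108e+8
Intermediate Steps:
Function('r')(S) = Rational(1, 98)
Mul(Add(25971, Function('r')(54)), Add(-30845, Pow(Add(-40561, -2102), -1))) = Mul(Add(25971, Rational(1, 98)), Add(-30845, Pow(Add(-40561, -2102), -1))) = Mul(Rational(2545159, 98), Add(-30845, Pow(-42663, -1))) = Mul(Rational(2545159, 98), Add(-30845, Rational(-1, 42663))) = Mul(Rational(2545159, 98), Rational(-1315940236, 42663)) = Rational(-1674638567558762, 2090487)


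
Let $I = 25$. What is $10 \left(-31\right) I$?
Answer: $-7750$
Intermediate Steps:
$10 \left(-31\right) I = 10 \left(-31\right) 25 = \left(-310\right) 25 = -7750$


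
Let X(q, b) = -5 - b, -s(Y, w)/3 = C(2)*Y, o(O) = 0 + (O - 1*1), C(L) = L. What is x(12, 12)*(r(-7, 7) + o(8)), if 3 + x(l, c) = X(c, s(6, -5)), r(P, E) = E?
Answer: 392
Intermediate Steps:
o(O) = -1 + O (o(O) = 0 + (O - 1) = 0 + (-1 + O) = -1 + O)
s(Y, w) = -6*Y
x(l, c) = 28 (x(l, c) = -3 + (-5 - (-6)*6) = -3 + (-5 - 1*(-36)) = -3 + (-5 + 36) = -3 + 31 = 28)
x(12, 12)*(r(-7, 7) + o(8)) = 28*(7 + (-1 + 8)) = 28*(7 + 7) = 28*14 = 392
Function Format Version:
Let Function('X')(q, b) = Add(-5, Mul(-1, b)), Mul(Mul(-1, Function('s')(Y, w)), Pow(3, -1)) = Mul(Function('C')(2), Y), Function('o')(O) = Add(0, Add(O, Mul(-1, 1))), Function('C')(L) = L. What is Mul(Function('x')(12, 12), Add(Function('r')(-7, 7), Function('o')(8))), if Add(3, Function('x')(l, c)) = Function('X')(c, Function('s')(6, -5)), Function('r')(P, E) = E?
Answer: 392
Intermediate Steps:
Function('o')(O) = Add(-1, O) (Function('o')(O) = Add(0, Add(O, -1)) = Add(0, Add(-1, O)) = Add(-1, O))
Function('s')(Y, w) = Mul(-6, Y) (Function('s')(Y, w) = Mul(-3, Mul(2, Y)) = Mul(-6, Y))
Function('x')(l, c) = 28 (Function('x')(l, c) = Add(-3, Add(-5, Mul(-1, Mul(-6, 6)))) = Add(-3, Add(-5, Mul(-1, -36))) = Add(-3, Add(-5, 36)) = Add(-3, 31) = 28)
Mul(Function('x')(12, 12), Add(Function('r')(-7, 7), Function('o')(8))) = Mul(28, Add(7, Add(-1, 8))) = Mul(28, Add(7, 7)) = Mul(28, 14) = 392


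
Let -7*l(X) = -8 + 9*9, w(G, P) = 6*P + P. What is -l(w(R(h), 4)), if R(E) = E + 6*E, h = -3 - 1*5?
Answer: 73/7 ≈ 10.429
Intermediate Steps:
h = -8 (h = -3 - 5 = -8)
R(E) = 7*E
w(G, P) = 7*P
l(X) = -73/7 (l(X) = -(-8 + 9*9)/7 = -(-8 + 81)/7 = -⅐*73 = -73/7)
-l(w(R(h), 4)) = -1*(-73/7) = 73/7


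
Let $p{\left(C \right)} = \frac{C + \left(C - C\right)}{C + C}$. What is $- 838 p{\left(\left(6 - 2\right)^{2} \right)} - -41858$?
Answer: $41439$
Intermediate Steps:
$p{\left(C \right)} = \frac{1}{2}$ ($p{\left(C \right)} = \frac{C + 0}{2 C} = C \frac{1}{2 C} = \frac{1}{2}$)
$- 838 p{\left(\left(6 - 2\right)^{2} \right)} - -41858 = \left(-838\right) \frac{1}{2} - -41858 = -419 + 41858 = 41439$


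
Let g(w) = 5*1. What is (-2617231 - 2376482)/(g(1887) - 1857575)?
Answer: 1664571/619190 ≈ 2.6883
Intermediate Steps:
g(w) = 5
(-2617231 - 2376482)/(g(1887) - 1857575) = (-2617231 - 2376482)/(5 - 1857575) = -4993713/(-1857570) = -4993713*(-1/1857570) = 1664571/619190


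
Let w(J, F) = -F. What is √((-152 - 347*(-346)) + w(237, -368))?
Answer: √120278 ≈ 346.81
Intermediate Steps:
√((-152 - 347*(-346)) + w(237, -368)) = √((-152 - 347*(-346)) - 1*(-368)) = √((-152 + 120062) + 368) = √(119910 + 368) = √120278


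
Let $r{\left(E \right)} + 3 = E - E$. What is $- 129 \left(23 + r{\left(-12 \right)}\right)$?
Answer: $-2580$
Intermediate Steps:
$r{\left(E \right)} = -3$ ($r{\left(E \right)} = -3 + \left(E - E\right) = -3 + 0 = -3$)
$- 129 \left(23 + r{\left(-12 \right)}\right) = - 129 \left(23 - 3\right) = \left(-129\right) 20 = -2580$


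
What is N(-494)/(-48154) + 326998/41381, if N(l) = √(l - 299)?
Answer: 326998/41381 - I*√793/48154 ≈ 7.9021 - 0.0005848*I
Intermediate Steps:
N(l) = √(-299 + l)
N(-494)/(-48154) + 326998/41381 = √(-299 - 494)/(-48154) + 326998/41381 = √(-793)*(-1/48154) + 326998*(1/41381) = (I*√793)*(-1/48154) + 326998/41381 = -I*√793/48154 + 326998/41381 = 326998/41381 - I*√793/48154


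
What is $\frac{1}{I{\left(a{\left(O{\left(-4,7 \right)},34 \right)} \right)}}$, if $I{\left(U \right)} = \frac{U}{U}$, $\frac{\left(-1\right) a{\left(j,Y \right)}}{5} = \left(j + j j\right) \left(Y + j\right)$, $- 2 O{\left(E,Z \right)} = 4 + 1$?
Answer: $1$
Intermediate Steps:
$O{\left(E,Z \right)} = - \frac{5}{2}$ ($O{\left(E,Z \right)} = - \frac{4 + 1}{2} = \left(- \frac{1}{2}\right) 5 = - \frac{5}{2}$)
$a{\left(j,Y \right)} = - 5 \left(Y + j\right) \left(j + j^{2}\right)$ ($a{\left(j,Y \right)} = - 5 \left(j + j j\right) \left(Y + j\right) = - 5 \left(j + j^{2}\right) \left(Y + j\right) = - 5 \left(Y + j\right) \left(j + j^{2}\right)$)
$I{\left(U \right)} = 1$
$\frac{1}{I{\left(a{\left(O{\left(-4,7 \right)},34 \right)} \right)}} = 1^{-1} = 1$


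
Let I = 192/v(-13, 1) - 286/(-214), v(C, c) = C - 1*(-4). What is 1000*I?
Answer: -6419000/321 ≈ -19997.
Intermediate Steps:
v(C, c) = 4 + C (v(C, c) = C + 4 = 4 + C)
I = -6419/321 (I = 192/(4 - 13) - 286/(-214) = 192/(-9) - 286*(-1/214) = 192*(-⅑) + 143/107 = -64/3 + 143/107 = -6419/321 ≈ -19.997)
1000*I = 1000*(-6419/321) = -6419000/321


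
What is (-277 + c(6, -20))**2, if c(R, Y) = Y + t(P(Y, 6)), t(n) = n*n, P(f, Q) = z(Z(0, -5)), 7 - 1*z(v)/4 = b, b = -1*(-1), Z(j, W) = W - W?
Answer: 77841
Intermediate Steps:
Z(j, W) = 0
b = 1
z(v) = 24 (z(v) = 28 - 4*1 = 28 - 4 = 24)
P(f, Q) = 24
t(n) = n**2
c(R, Y) = 576 + Y (c(R, Y) = Y + 24**2 = Y + 576 = 576 + Y)
(-277 + c(6, -20))**2 = (-277 + (576 - 20))**2 = (-277 + 556)**2 = 279**2 = 77841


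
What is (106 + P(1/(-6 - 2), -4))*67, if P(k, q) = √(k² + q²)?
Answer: 7102 + 335*√41/8 ≈ 7370.1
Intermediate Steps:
(106 + P(1/(-6 - 2), -4))*67 = (106 + √((1/(-6 - 2))² + (-4)²))*67 = (106 + √((1/(-8))² + 16))*67 = (106 + √((-⅛)² + 16))*67 = (106 + √(1/64 + 16))*67 = (106 + √(1025/64))*67 = (106 + 5*√41/8)*67 = 7102 + 335*√41/8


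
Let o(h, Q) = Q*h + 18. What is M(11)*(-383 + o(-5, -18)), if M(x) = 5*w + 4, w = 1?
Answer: -2475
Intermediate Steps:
o(h, Q) = 18 + Q*h
M(x) = 9 (M(x) = 5*1 + 4 = 5 + 4 = 9)
M(11)*(-383 + o(-5, -18)) = 9*(-383 + (18 - 18*(-5))) = 9*(-383 + (18 + 90)) = 9*(-383 + 108) = 9*(-275) = -2475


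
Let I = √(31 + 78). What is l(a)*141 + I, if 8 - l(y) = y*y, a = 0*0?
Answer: 1128 + √109 ≈ 1138.4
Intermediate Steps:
a = 0
l(y) = 8 - y² (l(y) = 8 - y*y = 8 - y²)
I = √109 ≈ 10.440
l(a)*141 + I = (8 - 1*0²)*141 + √109 = (8 - 1*0)*141 + √109 = (8 + 0)*141 + √109 = 8*141 + √109 = 1128 + √109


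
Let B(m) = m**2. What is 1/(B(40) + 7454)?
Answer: 1/9054 ≈ 0.00011045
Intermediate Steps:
1/(B(40) + 7454) = 1/(40**2 + 7454) = 1/(1600 + 7454) = 1/9054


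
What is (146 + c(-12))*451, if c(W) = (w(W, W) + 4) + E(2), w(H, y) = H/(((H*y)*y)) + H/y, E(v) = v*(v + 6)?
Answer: 10846099/144 ≈ 75320.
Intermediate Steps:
E(v) = v*(6 + v)
w(H, y) = y⁻² + H/y (w(H, y) = H/((H*y²)) + H/y = H*(1/(H*y²)) + H/y = y⁻² + H/y)
c(W) = 20 + (1 + W²)/W² (c(W) = ((1 + W*W)/W² + 4) + 2*(6 + 2) = ((1 + W²)/W² + 4) + 2*8 = (4 + (1 + W²)/W²) + 16 = 20 + (1 + W²)/W²)
(146 + c(-12))*451 = (146 + (21 + (-12)⁻²))*451 = (146 + (21 + 1/144))*451 = (146 + 3025/144)*451 = (24049/144)*451 = 10846099/144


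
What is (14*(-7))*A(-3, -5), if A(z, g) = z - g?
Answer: -196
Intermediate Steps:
(14*(-7))*A(-3, -5) = (14*(-7))*(-3 - 1*(-5)) = -98*(-3 + 5) = -98*2 = -196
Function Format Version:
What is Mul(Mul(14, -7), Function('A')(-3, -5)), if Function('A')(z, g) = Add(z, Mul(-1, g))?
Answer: -196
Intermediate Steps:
Mul(Mul(14, -7), Function('A')(-3, -5)) = Mul(Mul(14, -7), Add(-3, Mul(-1, -5))) = Mul(-98, Add(-3, 5)) = Mul(-98, 2) = -196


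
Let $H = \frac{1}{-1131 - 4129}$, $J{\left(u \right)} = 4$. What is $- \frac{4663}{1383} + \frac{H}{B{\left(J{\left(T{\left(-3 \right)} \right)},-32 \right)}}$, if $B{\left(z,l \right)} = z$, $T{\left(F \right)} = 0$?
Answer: $- \frac{98110903}{29098320} \approx -3.3717$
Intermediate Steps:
$H = - \frac{1}{5260}$ ($H = \frac{1}{-5260} = - \frac{1}{5260} \approx -0.00019011$)
$- \frac{4663}{1383} + \frac{H}{B{\left(J{\left(T{\left(-3 \right)} \right)},-32 \right)}} = - \frac{4663}{1383} - \frac{1}{5260 \cdot 4} = \left(-4663\right) \frac{1}{1383} - \frac{1}{21040} = - \frac{4663}{1383} - \frac{1}{21040} = - \frac{98110903}{29098320}$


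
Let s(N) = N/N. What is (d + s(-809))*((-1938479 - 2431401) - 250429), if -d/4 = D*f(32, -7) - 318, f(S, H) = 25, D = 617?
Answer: 279191411943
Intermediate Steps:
s(N) = 1
d = -60428 (d = -4*(617*25 - 318) = -4*(15425 - 318) = -4*15107 = -60428)
(d + s(-809))*((-1938479 - 2431401) - 250429) = (-60428 + 1)*((-1938479 - 2431401) - 250429) = -60427*(-4369880 - 250429) = -60427*(-4620309) = 279191411943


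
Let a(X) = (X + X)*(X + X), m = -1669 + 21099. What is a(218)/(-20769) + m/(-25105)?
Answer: -1035180350/104281149 ≈ -9.9268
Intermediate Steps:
m = 19430
a(X) = 4*X² (a(X) = (2*X)*(2*X) = 4*X²)
a(218)/(-20769) + m/(-25105) = (4*218²)/(-20769) + 19430/(-25105) = (4*47524)*(-1/20769) + 19430*(-1/25105) = 190096*(-1/20769) - 3886/5021 = -190096/20769 - 3886/5021 = -1035180350/104281149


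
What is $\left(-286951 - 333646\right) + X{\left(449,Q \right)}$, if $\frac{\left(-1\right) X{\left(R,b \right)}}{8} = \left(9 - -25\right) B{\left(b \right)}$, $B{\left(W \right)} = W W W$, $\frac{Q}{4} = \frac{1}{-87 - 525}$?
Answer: $- \frac{130747996541}{210681} \approx -6.206 \cdot 10^{5}$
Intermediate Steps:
$Q = - \frac{1}{153}$ ($Q = \frac{4}{-87 - 525} = \frac{4}{-612} = 4 \left(- \frac{1}{612}\right) = - \frac{1}{153} \approx -0.0065359$)
$B{\left(W \right)} = W^{3}$ ($B{\left(W \right)} = W^{2} W = W^{3}$)
$X{\left(R,b \right)} = - 272 b^{3}$ ($X{\left(R,b \right)} = - 8 \left(9 - -25\right) b^{3} = - 8 \left(9 + 25\right) b^{3} = - 8 \cdot 34 b^{3} = - 272 b^{3}$)
$\left(-286951 - 333646\right) + X{\left(449,Q \right)} = \left(-286951 - 333646\right) - 272 \left(- \frac{1}{153}\right)^{3} = -620597 - - \frac{16}{210681} = -620597 + \frac{16}{210681} = - \frac{130747996541}{210681}$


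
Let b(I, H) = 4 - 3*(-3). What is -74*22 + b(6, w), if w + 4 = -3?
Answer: -1615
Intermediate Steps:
w = -7 (w = -4 - 3 = -7)
b(I, H) = 13 (b(I, H) = 4 + 9 = 13)
-74*22 + b(6, w) = -74*22 + 13 = -1628 + 13 = -1615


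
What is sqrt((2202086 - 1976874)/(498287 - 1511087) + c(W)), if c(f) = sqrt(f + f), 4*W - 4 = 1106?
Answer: sqrt(-35639799 + 160275600*sqrt(555))/12660 ≈ 4.8307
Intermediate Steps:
W = 555/2 (W = 1 + (1/4)*1106 = 1 + 553/2 = 555/2 ≈ 277.50)
c(f) = sqrt(2)*sqrt(f) (c(f) = sqrt(2*f) = sqrt(2)*sqrt(f))
sqrt((2202086 - 1976874)/(498287 - 1511087) + c(W)) = sqrt((2202086 - 1976874)/(498287 - 1511087) + sqrt(2)*sqrt(555/2)) = sqrt(225212/(-1012800) + sqrt(2)*(sqrt(1110)/2)) = sqrt(225212*(-1/1012800) + sqrt(555)) = sqrt(-56303/253200 + sqrt(555))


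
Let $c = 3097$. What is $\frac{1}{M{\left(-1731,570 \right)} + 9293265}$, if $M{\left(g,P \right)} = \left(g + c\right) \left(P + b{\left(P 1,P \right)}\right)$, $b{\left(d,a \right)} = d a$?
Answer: $\frac{1}{453885285} \approx 2.2032 \cdot 10^{-9}$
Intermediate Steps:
$b{\left(d,a \right)} = a d$
$M{\left(g,P \right)} = \left(3097 + g\right) \left(P + P^{2}\right)$ ($M{\left(g,P \right)} = \left(g + 3097\right) \left(P + P P 1\right) = \left(3097 + g\right) \left(P + P P\right) = \left(3097 + g\right) \left(P + P^{2}\right)$)
$\frac{1}{M{\left(-1731,570 \right)} + 9293265} = \frac{1}{570 \left(3097 - 1731 + 3097 \cdot 570 + 570 \left(-1731\right)\right) + 9293265} = \frac{1}{570 \left(3097 - 1731 + 1765290 - 986670\right) + 9293265} = \frac{1}{570 \cdot 779986 + 9293265} = \frac{1}{444592020 + 9293265} = \frac{1}{453885285}$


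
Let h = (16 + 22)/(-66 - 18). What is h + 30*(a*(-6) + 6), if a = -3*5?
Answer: 120941/42 ≈ 2879.5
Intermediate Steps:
a = -15
h = -19/42 (h = 38/(-84) = 38*(-1/84) = -19/42 ≈ -0.45238)
h + 30*(a*(-6) + 6) = -19/42 + 30*(-15*(-6) + 6) = -19/42 + 30*(90 + 6) = -19/42 + 30*96 = -19/42 + 2880 = 120941/42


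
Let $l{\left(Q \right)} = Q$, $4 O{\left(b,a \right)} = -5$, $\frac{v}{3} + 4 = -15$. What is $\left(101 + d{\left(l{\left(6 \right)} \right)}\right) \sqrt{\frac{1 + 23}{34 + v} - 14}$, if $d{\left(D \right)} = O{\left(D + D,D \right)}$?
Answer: $\frac{399 i \sqrt{7958}}{92} \approx 386.89 i$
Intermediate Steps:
$v = -57$ ($v = -12 + 3 \left(-15\right) = -12 - 45 = -57$)
$O{\left(b,a \right)} = - \frac{5}{4}$ ($O{\left(b,a \right)} = \frac{1}{4} \left(-5\right) = - \frac{5}{4}$)
$d{\left(D \right)} = - \frac{5}{4}$
$\left(101 + d{\left(l{\left(6 \right)} \right)}\right) \sqrt{\frac{1 + 23}{34 + v} - 14} = \left(101 - \frac{5}{4}\right) \sqrt{\frac{1 + 23}{34 - 57} - 14} = \frac{399 \sqrt{\frac{24}{-23} - 14}}{4} = \frac{399 \sqrt{24 \left(- \frac{1}{23}\right) - 14}}{4} = \frac{399 \sqrt{- \frac{24}{23} - 14}}{4} = \frac{399 \sqrt{- \frac{346}{23}}}{4} = \frac{399 \frac{i \sqrt{7958}}{23}}{4} = \frac{399 i \sqrt{7958}}{92}$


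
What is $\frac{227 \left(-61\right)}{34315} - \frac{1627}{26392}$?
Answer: $- \frac{421280529}{905641480} \approx -0.46517$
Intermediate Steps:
$\frac{227 \left(-61\right)}{34315} - \frac{1627}{26392} = \left(-13847\right) \frac{1}{34315} - \frac{1627}{26392} = - \frac{13847}{34315} - \frac{1627}{26392} = - \frac{421280529}{905641480}$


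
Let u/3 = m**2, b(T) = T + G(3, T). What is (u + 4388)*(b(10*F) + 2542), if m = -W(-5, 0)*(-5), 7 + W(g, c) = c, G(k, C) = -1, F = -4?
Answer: 20165563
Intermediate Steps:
W(g, c) = -7 + c
m = -35 (m = -(-7 + 0)*(-5) = -1*(-7)*(-5) = 7*(-5) = -35)
b(T) = -1 + T (b(T) = T - 1 = -1 + T)
u = 3675 (u = 3*(-35)**2 = 3*1225 = 3675)
(u + 4388)*(b(10*F) + 2542) = (3675 + 4388)*((-1 + 10*(-4)) + 2542) = 8063*((-1 - 40) + 2542) = 8063*(-41 + 2542) = 8063*2501 = 20165563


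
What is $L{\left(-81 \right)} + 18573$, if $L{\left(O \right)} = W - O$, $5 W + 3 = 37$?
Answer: $\frac{93304}{5} \approx 18661.0$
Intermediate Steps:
$W = \frac{34}{5}$ ($W = - \frac{3}{5} + \frac{1}{5} \cdot 37 = - \frac{3}{5} + \frac{37}{5} = \frac{34}{5} \approx 6.8$)
$L{\left(O \right)} = \frac{34}{5} - O$
$L{\left(-81 \right)} + 18573 = \left(\frac{34}{5} - -81\right) + 18573 = \left(\frac{34}{5} + 81\right) + 18573 = \frac{439}{5} + 18573 = \frac{93304}{5}$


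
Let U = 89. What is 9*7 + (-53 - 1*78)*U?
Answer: -11596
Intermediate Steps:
9*7 + (-53 - 1*78)*U = 9*7 + (-53 - 1*78)*89 = 63 + (-53 - 78)*89 = 63 - 131*89 = 63 - 11659 = -11596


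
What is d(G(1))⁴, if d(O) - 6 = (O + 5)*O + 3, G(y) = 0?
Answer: 6561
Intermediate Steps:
d(O) = 9 + O*(5 + O) (d(O) = 6 + ((O + 5)*O + 3) = 6 + ((5 + O)*O + 3) = 6 + (O*(5 + O) + 3) = 6 + (3 + O*(5 + O)) = 9 + O*(5 + O))
d(G(1))⁴ = (9 + 0² + 5*0)⁴ = (9 + 0 + 0)⁴ = 9⁴ = 6561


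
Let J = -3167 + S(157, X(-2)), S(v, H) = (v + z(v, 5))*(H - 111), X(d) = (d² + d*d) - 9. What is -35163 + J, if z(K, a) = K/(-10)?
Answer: -270778/5 ≈ -54156.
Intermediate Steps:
z(K, a) = -K/10 (z(K, a) = K*(-⅒) = -K/10)
X(d) = -9 + 2*d² (X(d) = (d² + d²) - 9 = 2*d² - 9 = -9 + 2*d²)
S(v, H) = 9*v*(-111 + H)/10 (S(v, H) = (v - v/10)*(H - 111) = (9*v/10)*(-111 + H) = 9*v*(-111 + H)/10)
J = -94963/5 (J = -3167 + (9/10)*157*(-111 + (-9 + 2*(-2)²)) = -3167 + (9/10)*157*(-111 + (-9 + 2*4)) = -3167 + (9/10)*157*(-111 + (-9 + 8)) = -3167 + (9/10)*157*(-111 - 1) = -3167 + (9/10)*157*(-112) = -3167 - 79128/5 = -94963/5 ≈ -18993.)
-35163 + J = -35163 - 94963/5 = -270778/5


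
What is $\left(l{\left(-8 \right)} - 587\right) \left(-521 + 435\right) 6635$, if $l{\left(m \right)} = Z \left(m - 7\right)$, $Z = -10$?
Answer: $249356570$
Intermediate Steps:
$l{\left(m \right)} = 70 - 10 m$ ($l{\left(m \right)} = - 10 \left(m - 7\right) = - 10 \left(-7 + m\right) = 70 - 10 m$)
$\left(l{\left(-8 \right)} - 587\right) \left(-521 + 435\right) 6635 = \left(\left(70 - -80\right) - 587\right) \left(-521 + 435\right) 6635 = \left(\left(70 + 80\right) - 587\right) \left(-86\right) 6635 = \left(150 - 587\right) \left(-86\right) 6635 = \left(-437\right) \left(-86\right) 6635 = 37582 \cdot 6635 = 249356570$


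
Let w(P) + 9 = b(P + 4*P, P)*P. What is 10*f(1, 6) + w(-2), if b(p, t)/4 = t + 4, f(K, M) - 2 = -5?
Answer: -55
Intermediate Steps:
f(K, M) = -3 (f(K, M) = 2 - 5 = -3)
b(p, t) = 16 + 4*t (b(p, t) = 4*(t + 4) = 4*(4 + t) = 16 + 4*t)
w(P) = -9 + P*(16 + 4*P) (w(P) = -9 + (16 + 4*P)*P = -9 + P*(16 + 4*P))
10*f(1, 6) + w(-2) = 10*(-3) + (-9 + 4*(-2)*(4 - 2)) = -30 + (-9 + 4*(-2)*2) = -30 + (-9 - 16) = -30 - 25 = -55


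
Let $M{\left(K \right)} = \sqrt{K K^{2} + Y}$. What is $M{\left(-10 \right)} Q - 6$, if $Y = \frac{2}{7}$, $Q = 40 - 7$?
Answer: $-6 + \frac{33 i \sqrt{48986}}{7} \approx -6.0 + 1043.4 i$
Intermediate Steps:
$Q = 33$
$Y = \frac{2}{7}$ ($Y = 2 \cdot \frac{1}{7} = \frac{2}{7} \approx 0.28571$)
$M{\left(K \right)} = \sqrt{\frac{2}{7} + K^{3}}$ ($M{\left(K \right)} = \sqrt{K K^{2} + \frac{2}{7}} = \sqrt{K^{3} + \frac{2}{7}} = \sqrt{\frac{2}{7} + K^{3}}$)
$M{\left(-10 \right)} Q - 6 = \frac{\sqrt{14 + 49 \left(-10\right)^{3}}}{7} \cdot 33 - 6 = \frac{\sqrt{14 + 49 \left(-1000\right)}}{7} \cdot 33 - 6 = \frac{\sqrt{14 - 49000}}{7} \cdot 33 - 6 = \frac{\sqrt{-48986}}{7} \cdot 33 - 6 = \frac{i \sqrt{48986}}{7} \cdot 33 - 6 = \frac{33 i \sqrt{48986}}{7} - 6 = -6 + \frac{33 i \sqrt{48986}}{7}$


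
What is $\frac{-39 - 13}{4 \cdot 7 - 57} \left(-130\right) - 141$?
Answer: $- \frac{10849}{29} \approx -374.1$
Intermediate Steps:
$\frac{-39 - 13}{4 \cdot 7 - 57} \left(-130\right) - 141 = - \frac{52}{28 - 57} \left(-130\right) - 141 = - \frac{52}{-29} \left(-130\right) - 141 = \left(-52\right) \left(- \frac{1}{29}\right) \left(-130\right) - 141 = \frac{52}{29} \left(-130\right) - 141 = - \frac{6760}{29} - 141 = - \frac{10849}{29}$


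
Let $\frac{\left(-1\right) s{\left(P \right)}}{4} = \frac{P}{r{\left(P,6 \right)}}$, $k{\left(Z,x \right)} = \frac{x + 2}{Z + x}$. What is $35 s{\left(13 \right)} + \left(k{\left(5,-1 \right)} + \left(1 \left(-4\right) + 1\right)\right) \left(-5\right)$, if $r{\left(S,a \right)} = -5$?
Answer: $\frac{1511}{4} \approx 377.75$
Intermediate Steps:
$k{\left(Z,x \right)} = \frac{2 + x}{Z + x}$
$s{\left(P \right)} = \frac{4 P}{5}$ ($s{\left(P \right)} = - 4 \frac{P}{-5} = - 4 P \left(- \frac{1}{5}\right) = - 4 \left(- \frac{P}{5}\right) = \frac{4 P}{5}$)
$35 s{\left(13 \right)} + \left(k{\left(5,-1 \right)} + \left(1 \left(-4\right) + 1\right)\right) \left(-5\right) = 35 \cdot \frac{4}{5} \cdot 13 + \left(\frac{2 - 1}{5 - 1} + \left(1 \left(-4\right) + 1\right)\right) \left(-5\right) = 35 \cdot \frac{52}{5} + \left(\frac{1}{4} \cdot 1 + \left(-4 + 1\right)\right) \left(-5\right) = 364 + \left(\frac{1}{4} \cdot 1 - 3\right) \left(-5\right) = 364 + \left(\frac{1}{4} - 3\right) \left(-5\right) = 364 - - \frac{55}{4} = 364 + \frac{55}{4} = \frac{1511}{4}$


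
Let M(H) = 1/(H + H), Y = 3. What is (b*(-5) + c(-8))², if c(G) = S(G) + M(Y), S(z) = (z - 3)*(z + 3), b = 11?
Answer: 1/36 ≈ 0.027778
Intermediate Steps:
S(z) = (-3 + z)*(3 + z)
M(H) = 1/(2*H)
c(G) = -53/6 + G² (c(G) = (-9 + G²) + (½)/3 = (-9 + G²) + (½)*(⅓) = (-9 + G²) + ⅙ = -53/6 + G²)
(b*(-5) + c(-8))² = (11*(-5) + (-53/6 + (-8)²))² = (-55 + (-53/6 + 64))² = (-55 + 331/6)² = (⅙)² = 1/36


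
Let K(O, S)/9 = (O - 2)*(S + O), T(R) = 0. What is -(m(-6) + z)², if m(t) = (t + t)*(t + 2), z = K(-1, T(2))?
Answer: -5625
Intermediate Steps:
K(O, S) = 9*(-2 + O)*(O + S) (K(O, S) = 9*((O - 2)*(S + O)) = 9*((-2 + O)*(O + S)) = 9*(-2 + O)*(O + S))
z = 27 (z = -18*(-1) - 18*0 + 9*(-1)² + 9*(-1)*0 = 18 + 0 + 9*1 + 0 = 18 + 0 + 9 + 0 = 27)
m(t) = 2*t*(2 + t) (m(t) = (2*t)*(2 + t) = 2*t*(2 + t))
-(m(-6) + z)² = -(2*(-6)*(2 - 6) + 27)² = -(2*(-6)*(-4) + 27)² = -(48 + 27)² = -1*75² = -1*5625 = -5625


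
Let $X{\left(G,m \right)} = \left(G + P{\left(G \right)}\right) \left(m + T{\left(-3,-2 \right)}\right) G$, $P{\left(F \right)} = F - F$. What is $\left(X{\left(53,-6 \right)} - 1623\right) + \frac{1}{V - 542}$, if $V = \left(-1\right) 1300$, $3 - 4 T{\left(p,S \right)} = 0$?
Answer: $- \frac{60308003}{3684} \approx -16370.0$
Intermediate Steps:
$P{\left(F \right)} = 0$
$T{\left(p,S \right)} = \frac{3}{4}$ ($T{\left(p,S \right)} = \frac{3}{4} - 0 = \frac{3}{4} + 0 = \frac{3}{4}$)
$V = -1300$
$X{\left(G,m \right)} = G^{2} \left(\frac{3}{4} + m\right)$ ($X{\left(G,m \right)} = \left(G + 0\right) \left(m + \frac{3}{4}\right) G = G \left(\frac{3}{4} + m\right) G = G^{2} \left(\frac{3}{4} + m\right)$)
$\left(X{\left(53,-6 \right)} - 1623\right) + \frac{1}{V - 542} = \left(53^{2} \left(\frac{3}{4} - 6\right) - 1623\right) + \frac{1}{-1300 - 542} = \left(2809 \left(- \frac{21}{4}\right) - 1623\right) + \frac{1}{-1842} = \left(- \frac{58989}{4} - 1623\right) - \frac{1}{1842} = - \frac{65481}{4} - \frac{1}{1842} = - \frac{60308003}{3684}$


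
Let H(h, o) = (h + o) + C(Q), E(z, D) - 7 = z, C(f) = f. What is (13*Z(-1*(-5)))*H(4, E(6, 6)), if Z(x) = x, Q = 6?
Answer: 1495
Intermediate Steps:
E(z, D) = 7 + z
H(h, o) = 6 + h + o (H(h, o) = (h + o) + 6 = 6 + h + o)
(13*Z(-1*(-5)))*H(4, E(6, 6)) = (13*(-1*(-5)))*(6 + 4 + (7 + 6)) = (13*5)*(6 + 4 + 13) = 65*23 = 1495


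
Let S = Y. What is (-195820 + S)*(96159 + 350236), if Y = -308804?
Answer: -225261630480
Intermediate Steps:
S = -308804
(-195820 + S)*(96159 + 350236) = (-195820 - 308804)*(96159 + 350236) = -504624*446395 = -225261630480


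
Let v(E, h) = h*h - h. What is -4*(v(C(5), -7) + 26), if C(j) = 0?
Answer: -328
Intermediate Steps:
v(E, h) = h**2 - h
-4*(v(C(5), -7) + 26) = -4*(-7*(-1 - 7) + 26) = -4*(-7*(-8) + 26) = -4*(56 + 26) = -4*82 = -328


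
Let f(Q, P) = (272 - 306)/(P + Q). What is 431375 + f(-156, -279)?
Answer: 187648159/435 ≈ 4.3138e+5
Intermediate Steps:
f(Q, P) = -34/(P + Q)
431375 + f(-156, -279) = 431375 - 34/(-279 - 156) = 431375 - 34/(-435) = 431375 - 34*(-1/435) = 431375 + 34/435 = 187648159/435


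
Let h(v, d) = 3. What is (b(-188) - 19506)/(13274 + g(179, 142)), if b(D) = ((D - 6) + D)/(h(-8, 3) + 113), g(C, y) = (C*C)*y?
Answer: -1131539/264659568 ≈ -0.0042754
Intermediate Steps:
g(C, y) = y*C² (g(C, y) = C²*y = y*C²)
b(D) = -3/58 + D/58 (b(D) = ((D - 6) + D)/(3 + 113) = ((-6 + D) + D)/116 = (-6 + 2*D)*(1/116) = -3/58 + D/58)
(b(-188) - 19506)/(13274 + g(179, 142)) = ((-3/58 + (1/58)*(-188)) - 19506)/(13274 + 142*179²) = ((-3/58 - 94/29) - 19506)/(13274 + 142*32041) = (-191/58 - 19506)/(13274 + 4549822) = -1131539/58/4563096 = -1131539/58*1/4563096 = -1131539/264659568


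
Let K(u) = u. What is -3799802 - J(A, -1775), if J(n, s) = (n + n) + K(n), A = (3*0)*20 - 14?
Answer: -3799760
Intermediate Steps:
A = -14 (A = 0*20 - 14 = 0 - 14 = -14)
J(n, s) = 3*n (J(n, s) = (n + n) + n = 2*n + n = 3*n)
-3799802 - J(A, -1775) = -3799802 - 3*(-14) = -3799802 - 1*(-42) = -3799802 + 42 = -3799760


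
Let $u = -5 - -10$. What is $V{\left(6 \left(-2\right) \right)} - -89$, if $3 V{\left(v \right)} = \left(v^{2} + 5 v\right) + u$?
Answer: $\frac{356}{3} \approx 118.67$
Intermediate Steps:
$u = 5$ ($u = -5 + 10 = 5$)
$V{\left(v \right)} = \frac{5}{3} + \frac{v^{2}}{3} + \frac{5 v}{3}$ ($V{\left(v \right)} = \frac{\left(v^{2} + 5 v\right) + 5}{3} = \frac{5 + v^{2} + 5 v}{3} = \frac{5}{3} + \frac{v^{2}}{3} + \frac{5 v}{3}$)
$V{\left(6 \left(-2\right) \right)} - -89 = \left(\frac{5}{3} + \frac{\left(6 \left(-2\right)\right)^{2}}{3} + \frac{5 \cdot 6 \left(-2\right)}{3}\right) - -89 = \left(\frac{5}{3} + \frac{\left(-12\right)^{2}}{3} + \frac{5}{3} \left(-12\right)\right) + 89 = \left(\frac{5}{3} + \frac{1}{3} \cdot 144 - 20\right) + 89 = \left(\frac{5}{3} + 48 - 20\right) + 89 = \frac{89}{3} + 89 = \frac{356}{3}$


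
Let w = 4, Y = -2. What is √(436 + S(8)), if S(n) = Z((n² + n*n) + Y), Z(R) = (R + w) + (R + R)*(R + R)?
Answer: √64070 ≈ 253.12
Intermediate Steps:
Z(R) = 4 + R + 4*R² (Z(R) = (R + 4) + (R + R)*(R + R) = (4 + R) + (2*R)*(2*R) = (4 + R) + 4*R² = 4 + R + 4*R²)
S(n) = 2 + 2*n² + 4*(-2 + 2*n²)² (S(n) = 4 + ((n² + n*n) - 2) + 4*((n² + n*n) - 2)² = 4 + ((n² + n²) - 2) + 4*((n² + n²) - 2)² = 4 + (2*n² - 2) + 4*(2*n² - 2)² = 4 + (-2 + 2*n²) + 4*(-2 + 2*n²)² = 2 + 2*n² + 4*(-2 + 2*n²)²)
√(436 + S(8)) = √(436 + (18 - 30*8² + 16*8⁴)) = √(436 + (18 - 30*64 + 16*4096)) = √(436 + (18 - 1920 + 65536)) = √(436 + 63634) = √64070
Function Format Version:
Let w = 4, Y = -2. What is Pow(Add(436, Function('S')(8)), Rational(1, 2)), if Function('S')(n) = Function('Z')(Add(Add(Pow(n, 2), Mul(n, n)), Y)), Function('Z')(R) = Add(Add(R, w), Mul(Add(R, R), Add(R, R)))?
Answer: Pow(64070, Rational(1, 2)) ≈ 253.12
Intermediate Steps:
Function('Z')(R) = Add(4, R, Mul(4, Pow(R, 2))) (Function('Z')(R) = Add(Add(R, 4), Mul(Add(R, R), Add(R, R))) = Add(Add(4, R), Mul(Mul(2, R), Mul(2, R))) = Add(Add(4, R), Mul(4, Pow(R, 2))) = Add(4, R, Mul(4, Pow(R, 2))))
Function('S')(n) = Add(2, Mul(2, Pow(n, 2)), Mul(4, Pow(Add(-2, Mul(2, Pow(n, 2))), 2))) (Function('S')(n) = Add(4, Add(Add(Pow(n, 2), Mul(n, n)), -2), Mul(4, Pow(Add(Add(Pow(n, 2), Mul(n, n)), -2), 2))) = Add(4, Add(Add(Pow(n, 2), Pow(n, 2)), -2), Mul(4, Pow(Add(Add(Pow(n, 2), Pow(n, 2)), -2), 2))) = Add(4, Add(Mul(2, Pow(n, 2)), -2), Mul(4, Pow(Add(Mul(2, Pow(n, 2)), -2), 2))) = Add(4, Add(-2, Mul(2, Pow(n, 2))), Mul(4, Pow(Add(-2, Mul(2, Pow(n, 2))), 2))) = Add(2, Mul(2, Pow(n, 2)), Mul(4, Pow(Add(-2, Mul(2, Pow(n, 2))), 2))))
Pow(Add(436, Function('S')(8)), Rational(1, 2)) = Pow(Add(436, Add(18, Mul(-30, Pow(8, 2)), Mul(16, Pow(8, 4)))), Rational(1, 2)) = Pow(Add(436, Add(18, Mul(-30, 64), Mul(16, 4096))), Rational(1, 2)) = Pow(Add(436, Add(18, -1920, 65536)), Rational(1, 2)) = Pow(Add(436, 63634), Rational(1, 2)) = Pow(64070, Rational(1, 2))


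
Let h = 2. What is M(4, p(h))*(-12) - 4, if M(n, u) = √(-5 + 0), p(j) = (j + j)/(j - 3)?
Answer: -4 - 12*I*√5 ≈ -4.0 - 26.833*I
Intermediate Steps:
p(j) = 2*j/(-3 + j) (p(j) = (2*j)/(-3 + j) = 2*j/(-3 + j))
M(n, u) = I*√5 (M(n, u) = √(-5) = I*√5)
M(4, p(h))*(-12) - 4 = (I*√5)*(-12) - 4 = -12*I*√5 - 4 = -4 - 12*I*√5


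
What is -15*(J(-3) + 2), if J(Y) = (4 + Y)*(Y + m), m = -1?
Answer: 30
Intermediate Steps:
J(Y) = (-1 + Y)*(4 + Y) (J(Y) = (4 + Y)*(Y - 1) = (4 + Y)*(-1 + Y) = (-1 + Y)*(4 + Y))
-15*(J(-3) + 2) = -15*((-4 + (-3)² + 3*(-3)) + 2) = -15*((-4 + 9 - 9) + 2) = -15*(-4 + 2) = -15*(-2) = 30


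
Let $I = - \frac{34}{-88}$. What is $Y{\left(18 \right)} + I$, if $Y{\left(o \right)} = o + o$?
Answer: $\frac{1601}{44} \approx 36.386$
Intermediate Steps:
$Y{\left(o \right)} = 2 o$
$I = \frac{17}{44}$ ($I = \left(-34\right) \left(- \frac{1}{88}\right) = \frac{17}{44} \approx 0.38636$)
$Y{\left(18 \right)} + I = 2 \cdot 18 + \frac{17}{44} = 36 + \frac{17}{44} = \frac{1601}{44}$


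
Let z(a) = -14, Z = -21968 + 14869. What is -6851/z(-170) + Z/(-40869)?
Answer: 280092905/572166 ≈ 489.53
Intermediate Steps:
Z = -7099
-6851/z(-170) + Z/(-40869) = -6851/(-14) - 7099/(-40869) = -6851*(-1/14) - 7099*(-1/40869) = 6851/14 + 7099/40869 = 280092905/572166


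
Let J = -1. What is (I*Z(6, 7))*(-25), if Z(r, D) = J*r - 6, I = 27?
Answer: 8100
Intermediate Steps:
Z(r, D) = -6 - r (Z(r, D) = -r - 6 = -6 - r)
(I*Z(6, 7))*(-25) = (27*(-6 - 1*6))*(-25) = (27*(-6 - 6))*(-25) = (27*(-12))*(-25) = -324*(-25) = 8100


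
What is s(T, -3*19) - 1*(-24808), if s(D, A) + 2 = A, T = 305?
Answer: 24749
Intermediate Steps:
s(D, A) = -2 + A
s(T, -3*19) - 1*(-24808) = (-2 - 3*19) - 1*(-24808) = (-2 - 57) + 24808 = -59 + 24808 = 24749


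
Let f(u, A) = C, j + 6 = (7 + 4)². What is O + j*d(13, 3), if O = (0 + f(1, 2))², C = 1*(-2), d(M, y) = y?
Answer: 349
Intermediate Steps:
j = 115 (j = -6 + (7 + 4)² = -6 + 11² = -6 + 121 = 115)
C = -2
f(u, A) = -2
O = 4 (O = (0 - 2)² = (-2)² = 4)
O + j*d(13, 3) = 4 + 115*3 = 4 + 345 = 349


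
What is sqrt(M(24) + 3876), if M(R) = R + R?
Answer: 6*sqrt(109) ≈ 62.642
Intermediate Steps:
M(R) = 2*R
sqrt(M(24) + 3876) = sqrt(2*24 + 3876) = sqrt(48 + 3876) = sqrt(3924) = 6*sqrt(109)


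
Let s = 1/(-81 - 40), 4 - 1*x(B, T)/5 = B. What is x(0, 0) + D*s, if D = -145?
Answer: 2565/121 ≈ 21.198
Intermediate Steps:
x(B, T) = 20 - 5*B
s = -1/121 (s = 1/(-121) = -1/121 ≈ -0.0082645)
x(0, 0) + D*s = (20 - 5*0) - 145*(-1/121) = (20 + 0) + 145/121 = 20 + 145/121 = 2565/121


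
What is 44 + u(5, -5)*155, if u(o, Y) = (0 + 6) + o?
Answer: 1749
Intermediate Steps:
u(o, Y) = 6 + o
44 + u(5, -5)*155 = 44 + (6 + 5)*155 = 44 + 11*155 = 44 + 1705 = 1749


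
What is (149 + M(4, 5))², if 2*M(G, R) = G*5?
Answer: 25281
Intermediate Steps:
M(G, R) = 5*G/2 (M(G, R) = (G*5)/2 = (5*G)/2 = 5*G/2)
(149 + M(4, 5))² = (149 + (5/2)*4)² = (149 + 10)² = 159² = 25281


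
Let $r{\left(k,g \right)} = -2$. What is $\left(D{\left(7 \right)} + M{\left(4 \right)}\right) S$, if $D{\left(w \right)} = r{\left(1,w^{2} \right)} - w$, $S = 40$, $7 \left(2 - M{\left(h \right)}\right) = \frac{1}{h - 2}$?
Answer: $- \frac{1980}{7} \approx -282.86$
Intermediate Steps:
$M{\left(h \right)} = 2 - \frac{1}{7 \left(-2 + h\right)}$ ($M{\left(h \right)} = 2 - \frac{1}{7 \left(h - 2\right)} = 2 - \frac{1}{7 \left(-2 + h\right)}$)
$D{\left(w \right)} = -2 - w$
$\left(D{\left(7 \right)} + M{\left(4 \right)}\right) S = \left(\left(-2 - 7\right) + \frac{-29 + 14 \cdot 4}{7 \left(-2 + 4\right)}\right) 40 = \left(\left(-2 - 7\right) + \frac{-29 + 56}{7 \cdot 2}\right) 40 = \left(-9 + \frac{1}{7} \cdot \frac{1}{2} \cdot 27\right) 40 = \left(-9 + \frac{27}{14}\right) 40 = \left(- \frac{99}{14}\right) 40 = - \frac{1980}{7}$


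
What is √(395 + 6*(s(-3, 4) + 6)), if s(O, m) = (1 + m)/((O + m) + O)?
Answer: 4*√26 ≈ 20.396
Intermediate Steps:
s(O, m) = (1 + m)/(m + 2*O)
√(395 + 6*(s(-3, 4) + 6)) = √(395 + 6*((1 + 4)/(4 + 2*(-3)) + 6)) = √(395 + 6*(5/(4 - 6) + 6)) = √(395 + 6*(5/(-2) + 6)) = √(395 + 6*(-½*5 + 6)) = √(395 + 6*(-5/2 + 6)) = √(395 + 6*(7/2)) = √(395 + 21) = √416 = 4*√26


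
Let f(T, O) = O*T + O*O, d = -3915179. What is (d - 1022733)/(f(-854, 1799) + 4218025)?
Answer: -88177/105680 ≈ -0.83438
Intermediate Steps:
f(T, O) = O**2 + O*T (f(T, O) = O*T + O**2 = O**2 + O*T)
(d - 1022733)/(f(-854, 1799) + 4218025) = (-3915179 - 1022733)/(1799*(1799 - 854) + 4218025) = -4937912/(1799*945 + 4218025) = -4937912/(1700055 + 4218025) = -4937912/5918080 = -4937912*1/5918080 = -88177/105680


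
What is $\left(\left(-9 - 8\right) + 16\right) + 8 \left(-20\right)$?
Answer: $-161$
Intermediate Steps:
$\left(\left(-9 - 8\right) + 16\right) + 8 \left(-20\right) = \left(-17 + 16\right) - 160 = -1 - 160 = -161$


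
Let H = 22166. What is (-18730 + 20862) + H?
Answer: 24298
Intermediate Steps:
(-18730 + 20862) + H = (-18730 + 20862) + 22166 = 2132 + 22166 = 24298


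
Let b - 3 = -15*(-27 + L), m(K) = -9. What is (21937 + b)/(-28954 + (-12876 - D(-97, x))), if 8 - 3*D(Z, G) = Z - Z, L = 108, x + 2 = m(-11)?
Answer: -62175/125498 ≈ -0.49543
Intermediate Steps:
x = -11 (x = -2 - 9 = -11)
b = -1212 (b = 3 - 15*(-27 + 108) = 3 - 15*81 = 3 - 1215 = -1212)
D(Z, G) = 8/3 (D(Z, G) = 8/3 - (Z - Z)/3 = 8/3 - ⅓*0 = 8/3 + 0 = 8/3)
(21937 + b)/(-28954 + (-12876 - D(-97, x))) = (21937 - 1212)/(-28954 + (-12876 - 1*8/3)) = 20725/(-28954 + (-12876 - 8/3)) = 20725/(-28954 - 38636/3) = 20725/(-125498/3) = 20725*(-3/125498) = -62175/125498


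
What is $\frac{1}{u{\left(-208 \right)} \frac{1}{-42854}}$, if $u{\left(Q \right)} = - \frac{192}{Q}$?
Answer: $- \frac{278551}{6} \approx -46425.0$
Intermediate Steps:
$\frac{1}{u{\left(-208 \right)} \frac{1}{-42854}} = \frac{1}{- \frac{192}{-208} \frac{1}{-42854}} = \frac{1}{\left(-192\right) \left(- \frac{1}{208}\right) \left(- \frac{1}{42854}\right)} = \frac{1}{\frac{12}{13} \left(- \frac{1}{42854}\right)} = \frac{1}{- \frac{6}{278551}} = - \frac{278551}{6}$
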